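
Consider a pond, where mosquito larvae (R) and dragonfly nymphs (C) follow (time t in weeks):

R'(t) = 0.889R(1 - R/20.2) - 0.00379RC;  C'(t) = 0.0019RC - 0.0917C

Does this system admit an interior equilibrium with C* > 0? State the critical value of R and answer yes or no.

Threshold R = 48.3; K < 48.3, so no, the predator goes extinct.

The predator equation gives dC/dt > 0 only when R > 0.0917/0.0019 = 48.3.
Without the predator, R → K = 20.2. Since 20.2 < 48.3, the predator cannot invade.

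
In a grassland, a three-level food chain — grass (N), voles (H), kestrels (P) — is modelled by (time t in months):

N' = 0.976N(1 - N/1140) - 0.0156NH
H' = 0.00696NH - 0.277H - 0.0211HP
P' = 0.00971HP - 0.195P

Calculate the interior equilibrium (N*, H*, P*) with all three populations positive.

N* ≈ 774, H* ≈ 20.1, P* ≈ 242

From dP/dt = 0: 0.00971H* = 0.195, so H* = 20.1.
From dN/dt = 0: 0.976(1 - N*/1140) = 0.0156·20.1, giving N* = 1140·(1 - 0.321) = 774.
From dH/dt = 0: 0.00696·774 - 0.277 = 0.0211P*, so P* = 5.11/0.0211 = 242.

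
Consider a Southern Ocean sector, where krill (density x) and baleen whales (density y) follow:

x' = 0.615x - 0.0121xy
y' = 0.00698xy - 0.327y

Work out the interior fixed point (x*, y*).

Set dy/dt = 0 with y > 0: 0.00698x - 0.327 = 0, so x* = 0.327/0.00698 = 46.8.
Set dx/dt = 0 with x > 0: 0.615 - 0.0121y = 0, so y* = 0.615/0.0121 = 50.8.

x* ≈ 46.8, y* ≈ 50.8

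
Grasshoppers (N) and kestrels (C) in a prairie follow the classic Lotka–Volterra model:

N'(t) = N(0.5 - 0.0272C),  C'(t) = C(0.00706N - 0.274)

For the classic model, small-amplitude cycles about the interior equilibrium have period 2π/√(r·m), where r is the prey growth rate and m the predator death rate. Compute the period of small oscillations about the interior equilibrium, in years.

T ≈ 17 years

Here r = 0.5 and m = 0.274, so r·m = 0.137.
ω = √0.137 = 0.37 per year, hence T = 2π/ω ≈ 17 years.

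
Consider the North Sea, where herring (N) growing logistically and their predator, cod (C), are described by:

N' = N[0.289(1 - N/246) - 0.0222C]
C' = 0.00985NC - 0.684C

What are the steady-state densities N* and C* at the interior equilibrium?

N* ≈ 69.4, C* ≈ 9.34

From dC/dt = 0 with C > 0: 0.00985N* = 0.684, so N* = 69.4.
Substitute into dN/dt = 0: 0.289(1 - 69.4/246) = 0.0222C*.
The bracket is 0.718, giving C* = 0.207/0.0222 = 9.34.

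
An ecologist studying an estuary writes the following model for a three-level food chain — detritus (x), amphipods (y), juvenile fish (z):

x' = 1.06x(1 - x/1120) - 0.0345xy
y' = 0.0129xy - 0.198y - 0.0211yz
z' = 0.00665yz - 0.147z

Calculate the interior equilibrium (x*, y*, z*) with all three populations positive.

x* ≈ 314, y* ≈ 22.1, z* ≈ 183

From dz/dt = 0: 0.00665y* = 0.147, so y* = 22.1.
From dx/dt = 0: 1.06(1 - x*/1120) = 0.0345·22.1, giving x* = 1120·(1 - 0.719) = 314.
From dy/dt = 0: 0.0129·314 - 0.198 = 0.0211z*, so z* = 3.86/0.0211 = 183.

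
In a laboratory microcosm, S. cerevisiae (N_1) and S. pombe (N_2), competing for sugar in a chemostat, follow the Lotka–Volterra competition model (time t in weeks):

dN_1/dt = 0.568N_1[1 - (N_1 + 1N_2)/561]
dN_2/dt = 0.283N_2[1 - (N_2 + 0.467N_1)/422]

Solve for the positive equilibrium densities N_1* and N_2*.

N_1* ≈ 261, N_2* ≈ 300

Setting both brackets to zero gives the nullclines N_1 + 1N_2 = 561 and 0.467N_1 + N_2 = 422.
Substituting N_2 = 422 - 0.467N_1 into the first: N_1(1 - 1·0.467) = 561 - 1·422.
So N_1* = 139/0.533 = 261, and then N_2* = 422 - 0.467·261 = 300.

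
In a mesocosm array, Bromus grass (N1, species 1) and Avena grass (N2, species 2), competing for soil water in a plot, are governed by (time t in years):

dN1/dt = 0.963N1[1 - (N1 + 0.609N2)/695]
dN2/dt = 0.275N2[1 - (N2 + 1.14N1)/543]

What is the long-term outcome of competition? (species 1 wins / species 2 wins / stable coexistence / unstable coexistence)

Compare the nullcline intercepts: K1/α12 = 695/0.609 = 1140 > K2 = 543; K2/α21 = 543/1.14 = 476 < K1 = 695.
Since the inequalities point opposite ways, species 1 can invade but species 2 cannot.

species 1 excludes species 2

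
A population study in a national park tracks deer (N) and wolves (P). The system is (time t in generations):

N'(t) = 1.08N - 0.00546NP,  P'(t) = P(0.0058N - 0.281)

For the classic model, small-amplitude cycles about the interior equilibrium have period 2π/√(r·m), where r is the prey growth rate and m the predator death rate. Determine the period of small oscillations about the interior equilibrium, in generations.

T ≈ 11.4 generations

Here r = 1.08 and m = 0.281, so r·m = 0.303.
ω = √0.303 = 0.551 per generation, hence T = 2π/ω ≈ 11.4 generations.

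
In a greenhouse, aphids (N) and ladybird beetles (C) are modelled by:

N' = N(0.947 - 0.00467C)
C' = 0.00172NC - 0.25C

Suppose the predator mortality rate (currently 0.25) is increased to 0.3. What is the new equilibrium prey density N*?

N* ≈ 174

At the interior fixed point, setting dC/dt = 0 with C > 0 fixes N* = (predator death rate)/(NC coefficient) — independent of the other coefficients.
With the change, N* = 0.3/0.00172 = 174; it rises from 145.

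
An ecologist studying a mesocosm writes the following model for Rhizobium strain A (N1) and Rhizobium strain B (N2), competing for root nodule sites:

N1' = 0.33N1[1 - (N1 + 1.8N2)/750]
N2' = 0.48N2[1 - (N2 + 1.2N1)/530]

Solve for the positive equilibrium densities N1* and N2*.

N1* ≈ 176, N2* ≈ 319

Setting both brackets to zero gives the nullclines N1 + 1.8N2 = 750 and 1.2N1 + N2 = 530.
Substituting N2 = 530 - 1.2N1 into the first: N1(1 - 1.8·1.2) = 750 - 1.8·530.
So N1* = -204/-1.16 = 176, and then N2* = 530 - 1.2·176 = 319.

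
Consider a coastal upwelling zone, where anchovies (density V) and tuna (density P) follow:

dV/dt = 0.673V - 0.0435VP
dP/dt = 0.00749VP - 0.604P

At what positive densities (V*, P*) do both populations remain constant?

V* ≈ 80.6, P* ≈ 15.5

Set dP/dt = 0 with P > 0: 0.00749V - 0.604 = 0, so V* = 0.604/0.00749 = 80.6.
Set dV/dt = 0 with V > 0: 0.673 - 0.0435P = 0, so P* = 0.673/0.0435 = 15.5.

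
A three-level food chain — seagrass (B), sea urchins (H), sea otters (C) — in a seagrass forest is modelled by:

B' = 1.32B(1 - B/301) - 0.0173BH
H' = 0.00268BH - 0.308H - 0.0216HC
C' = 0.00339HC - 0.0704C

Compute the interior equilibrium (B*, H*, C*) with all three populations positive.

From dC/dt = 0: 0.00339H* = 0.0704, so H* = 20.8.
From dB/dt = 0: 1.32(1 - B*/301) = 0.0173·20.8, giving B* = 301·(1 - 0.272) = 219.
From dH/dt = 0: 0.00268·219 - 0.308 = 0.0216C*, so C* = 0.279/0.0216 = 12.9.

B* ≈ 219, H* ≈ 20.8, C* ≈ 12.9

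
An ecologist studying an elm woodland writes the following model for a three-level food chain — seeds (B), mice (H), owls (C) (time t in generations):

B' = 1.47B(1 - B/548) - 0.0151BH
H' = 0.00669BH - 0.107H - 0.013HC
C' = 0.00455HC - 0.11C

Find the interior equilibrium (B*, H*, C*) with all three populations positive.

From dC/dt = 0: 0.00455H* = 0.11, so H* = 24.2.
From dB/dt = 0: 1.47(1 - B*/548) = 0.0151·24.2, giving B* = 548·(1 - 0.248) = 412.
From dH/dt = 0: 0.00669·412 - 0.107 = 0.013C*, so C* = 2.65/0.013 = 204.

B* ≈ 412, H* ≈ 24.2, C* ≈ 204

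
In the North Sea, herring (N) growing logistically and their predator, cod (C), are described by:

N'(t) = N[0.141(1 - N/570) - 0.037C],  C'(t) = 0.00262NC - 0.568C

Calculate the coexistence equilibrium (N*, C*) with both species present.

From dC/dt = 0 with C > 0: 0.00262N* = 0.568, so N* = 217.
Substitute into dN/dt = 0: 0.141(1 - 217/570) = 0.037C*.
The bracket is 0.62, giving C* = 0.0874/0.037 = 2.36.

N* ≈ 217, C* ≈ 2.36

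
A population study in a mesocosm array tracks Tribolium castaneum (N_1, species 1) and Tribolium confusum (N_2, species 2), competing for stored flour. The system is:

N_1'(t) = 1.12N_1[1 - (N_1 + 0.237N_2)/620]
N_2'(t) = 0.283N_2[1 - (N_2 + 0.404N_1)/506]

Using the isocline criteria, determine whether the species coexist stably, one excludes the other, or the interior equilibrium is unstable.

stable coexistence

Compare the nullcline intercepts: K1/α12 = 620/0.237 = 2620 > K2 = 506; K2/α21 = 506/0.404 = 1250 > K1 = 620.
Since both inequalities hold, each species can invade when rare, so the interior equilibrium is stable.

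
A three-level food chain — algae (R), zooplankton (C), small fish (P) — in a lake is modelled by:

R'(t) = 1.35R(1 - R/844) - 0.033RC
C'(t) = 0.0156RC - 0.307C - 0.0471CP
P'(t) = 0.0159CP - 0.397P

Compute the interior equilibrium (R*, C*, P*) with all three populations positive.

From dP/dt = 0: 0.0159C* = 0.397, so C* = 25.
From dR/dt = 0: 1.35(1 - R*/844) = 0.033·25, giving R* = 844·(1 - 0.61) = 329.
From dC/dt = 0: 0.0156·329 - 0.307 = 0.0471P*, so P* = 4.82/0.0471 = 102.

R* ≈ 329, C* ≈ 25, P* ≈ 102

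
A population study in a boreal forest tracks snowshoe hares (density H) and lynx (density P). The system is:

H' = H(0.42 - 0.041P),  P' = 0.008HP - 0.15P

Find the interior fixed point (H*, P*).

Set dP/dt = 0 with P > 0: 0.008H - 0.15 = 0, so H* = 0.15/0.008 = 18.8.
Set dH/dt = 0 with H > 0: 0.42 - 0.041P = 0, so P* = 0.42/0.041 = 10.2.

H* ≈ 18.8, P* ≈ 10.2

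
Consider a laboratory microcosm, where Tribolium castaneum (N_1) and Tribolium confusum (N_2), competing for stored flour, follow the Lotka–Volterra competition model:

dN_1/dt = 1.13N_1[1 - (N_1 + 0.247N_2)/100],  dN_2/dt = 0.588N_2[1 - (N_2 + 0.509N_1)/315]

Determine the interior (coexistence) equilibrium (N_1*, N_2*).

N_1* ≈ 25.4, N_2* ≈ 302

Setting both brackets to zero gives the nullclines N_1 + 0.247N_2 = 100 and 0.509N_1 + N_2 = 315.
Substituting N_2 = 315 - 0.509N_1 into the first: N_1(1 - 0.247·0.509) = 100 - 0.247·315.
So N_1* = 22.2/0.874 = 25.4, and then N_2* = 315 - 0.509·25.4 = 302.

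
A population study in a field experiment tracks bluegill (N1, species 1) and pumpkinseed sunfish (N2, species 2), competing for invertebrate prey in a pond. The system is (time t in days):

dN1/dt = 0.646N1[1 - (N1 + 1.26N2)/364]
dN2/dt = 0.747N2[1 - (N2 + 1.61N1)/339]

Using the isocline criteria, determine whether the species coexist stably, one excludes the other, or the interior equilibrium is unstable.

Compare the nullcline intercepts: K1/α12 = 364/1.26 = 289 < K2 = 339; K2/α21 = 339/1.61 = 211 < K1 = 364.
Since both are reversed, neither can invade when rare; the interior point is a saddle.

unstable coexistence (outcome depends on initial conditions)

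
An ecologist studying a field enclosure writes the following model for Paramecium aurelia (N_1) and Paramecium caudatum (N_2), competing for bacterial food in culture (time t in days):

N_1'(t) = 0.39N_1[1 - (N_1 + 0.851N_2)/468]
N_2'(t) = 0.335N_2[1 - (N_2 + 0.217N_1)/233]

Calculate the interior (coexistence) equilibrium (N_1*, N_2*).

N_1* ≈ 331, N_2* ≈ 161

Setting both brackets to zero gives the nullclines N_1 + 0.851N_2 = 468 and 0.217N_1 + N_2 = 233.
Substituting N_2 = 233 - 0.217N_1 into the first: N_1(1 - 0.851·0.217) = 468 - 0.851·233.
So N_1* = 270/0.815 = 331, and then N_2* = 233 - 0.217·331 = 161.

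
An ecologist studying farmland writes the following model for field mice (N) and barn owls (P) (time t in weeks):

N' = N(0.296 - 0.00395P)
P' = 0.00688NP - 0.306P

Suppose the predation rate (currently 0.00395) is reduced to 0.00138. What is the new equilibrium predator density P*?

P* ≈ 214

At the interior fixed point, setting dN/dt = 0 with N > 0 fixes P* = (prey growth rate)/(NP coefficient) — independent of the other coefficients.
With the change, P* = 0.296/0.00138 = 214; it rises from 74.9.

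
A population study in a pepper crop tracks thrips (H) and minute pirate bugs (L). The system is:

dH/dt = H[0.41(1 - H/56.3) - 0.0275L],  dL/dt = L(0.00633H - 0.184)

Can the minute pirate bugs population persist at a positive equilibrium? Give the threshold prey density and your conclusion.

The predator equation gives dL/dt > 0 only when H > 0.184/0.00633 = 29.1.
Without the predator, H → K = 56.3. Since 56.3 > 29.1, the predator can invade and persist.

Threshold H = 29.1; K > 29.1, so yes, the predator persists.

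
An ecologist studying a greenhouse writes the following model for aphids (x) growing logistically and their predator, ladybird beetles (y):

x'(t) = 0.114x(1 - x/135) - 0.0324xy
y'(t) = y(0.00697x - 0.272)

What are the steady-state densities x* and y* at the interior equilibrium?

x* ≈ 39, y* ≈ 2.5

From dy/dt = 0 with y > 0: 0.00697x* = 0.272, so x* = 39.
Substitute into dx/dt = 0: 0.114(1 - 39/135) = 0.0324y*.
The bracket is 0.711, giving y* = 0.081/0.0324 = 2.5.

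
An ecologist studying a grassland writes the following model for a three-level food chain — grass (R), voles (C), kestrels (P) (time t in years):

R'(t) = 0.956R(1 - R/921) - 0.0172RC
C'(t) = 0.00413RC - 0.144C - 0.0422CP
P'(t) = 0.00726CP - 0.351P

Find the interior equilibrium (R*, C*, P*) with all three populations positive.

From dP/dt = 0: 0.00726C* = 0.351, so C* = 48.3.
From dR/dt = 0: 0.956(1 - R*/921) = 0.0172·48.3, giving R* = 921·(1 - 0.87) = 120.
From dC/dt = 0: 0.00413·120 - 0.144 = 0.0422P*, so P* = 0.351/0.0422 = 8.32.

R* ≈ 120, C* ≈ 48.3, P* ≈ 8.32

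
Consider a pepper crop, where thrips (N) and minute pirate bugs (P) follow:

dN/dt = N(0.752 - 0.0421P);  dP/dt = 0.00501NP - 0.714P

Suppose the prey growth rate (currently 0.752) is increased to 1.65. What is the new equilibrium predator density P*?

At the interior fixed point, setting dN/dt = 0 with N > 0 fixes P* = (prey growth rate)/(NP coefficient) — independent of the other coefficients.
With the change, P* = 1.65/0.0421 = 39.2; it rises from 17.9.

P* ≈ 39.2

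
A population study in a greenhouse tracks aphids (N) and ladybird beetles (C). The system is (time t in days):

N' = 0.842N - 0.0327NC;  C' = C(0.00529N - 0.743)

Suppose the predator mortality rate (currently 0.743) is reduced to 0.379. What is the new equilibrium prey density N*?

N* ≈ 71.6

At the interior fixed point, setting dC/dt = 0 with C > 0 fixes N* = (predator death rate)/(NC coefficient) — independent of the other coefficients.
With the change, N* = 0.379/0.00529 = 71.6; it falls from 140.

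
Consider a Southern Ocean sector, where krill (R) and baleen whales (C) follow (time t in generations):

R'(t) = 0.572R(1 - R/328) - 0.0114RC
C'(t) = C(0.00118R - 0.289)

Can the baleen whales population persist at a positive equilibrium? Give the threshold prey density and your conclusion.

Threshold R = 245; K > 245, so yes, the predator persists.

The predator equation gives dC/dt > 0 only when R > 0.289/0.00118 = 245.
Without the predator, R → K = 328. Since 328 > 245, the predator can invade and persist.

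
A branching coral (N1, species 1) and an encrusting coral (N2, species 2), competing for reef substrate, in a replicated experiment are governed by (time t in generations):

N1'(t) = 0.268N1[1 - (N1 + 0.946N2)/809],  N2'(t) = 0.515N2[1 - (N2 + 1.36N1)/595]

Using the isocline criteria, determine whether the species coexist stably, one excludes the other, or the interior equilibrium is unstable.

Compare the nullcline intercepts: K1/α12 = 809/0.946 = 855 > K2 = 595; K2/α21 = 595/1.36 = 437 < K1 = 809.
Since the inequalities point opposite ways, species 1 can invade but species 2 cannot.

species 1 excludes species 2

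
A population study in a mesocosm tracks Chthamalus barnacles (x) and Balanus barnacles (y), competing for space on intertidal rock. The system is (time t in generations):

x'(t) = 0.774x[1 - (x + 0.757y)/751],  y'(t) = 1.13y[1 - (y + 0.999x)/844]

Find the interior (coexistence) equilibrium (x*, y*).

x* ≈ 460, y* ≈ 385

Setting both brackets to zero gives the nullclines x + 0.757y = 751 and 0.999x + y = 844.
Substituting y = 844 - 0.999x into the first: x(1 - 0.757·0.999) = 751 - 0.757·844.
So x* = 112/0.244 = 460, and then y* = 844 - 0.999·460 = 385.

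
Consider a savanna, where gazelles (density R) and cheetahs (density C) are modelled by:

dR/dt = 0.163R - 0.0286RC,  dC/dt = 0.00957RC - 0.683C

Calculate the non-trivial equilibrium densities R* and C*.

Set dC/dt = 0 with C > 0: 0.00957R - 0.683 = 0, so R* = 0.683/0.00957 = 71.4.
Set dR/dt = 0 with R > 0: 0.163 - 0.0286C = 0, so C* = 0.163/0.0286 = 5.7.

R* ≈ 71.4, C* ≈ 5.7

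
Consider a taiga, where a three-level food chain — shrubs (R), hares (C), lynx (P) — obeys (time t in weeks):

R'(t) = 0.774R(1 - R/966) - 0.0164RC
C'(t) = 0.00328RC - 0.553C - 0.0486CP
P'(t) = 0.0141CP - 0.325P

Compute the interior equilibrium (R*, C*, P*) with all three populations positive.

R* ≈ 494, C* ≈ 23, P* ≈ 22

From dP/dt = 0: 0.0141C* = 0.325, so C* = 23.
From dR/dt = 0: 0.774(1 - R*/966) = 0.0164·23, giving R* = 966·(1 - 0.488) = 494.
From dC/dt = 0: 0.00328·494 - 0.553 = 0.0486P*, so P* = 1.07/0.0486 = 22.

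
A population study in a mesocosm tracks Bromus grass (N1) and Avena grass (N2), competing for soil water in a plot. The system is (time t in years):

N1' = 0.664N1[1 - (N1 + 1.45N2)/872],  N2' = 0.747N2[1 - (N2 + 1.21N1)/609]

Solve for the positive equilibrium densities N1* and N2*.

Setting both brackets to zero gives the nullclines N1 + 1.45N2 = 872 and 1.21N1 + N2 = 609.
Substituting N2 = 609 - 1.21N1 into the first: N1(1 - 1.45·1.21) = 872 - 1.45·609.
So N1* = -11/-0.754 = 14.6, and then N2* = 609 - 1.21·14.6 = 591.

N1* ≈ 14.6, N2* ≈ 591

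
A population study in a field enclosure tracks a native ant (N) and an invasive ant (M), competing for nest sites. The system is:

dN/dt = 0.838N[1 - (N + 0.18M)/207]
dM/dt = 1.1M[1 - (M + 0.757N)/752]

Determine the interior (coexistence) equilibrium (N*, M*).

N* ≈ 82.9, M* ≈ 689

Setting both brackets to zero gives the nullclines N + 0.18M = 207 and 0.757N + M = 752.
Substituting M = 752 - 0.757N into the first: N(1 - 0.18·0.757) = 207 - 0.18·752.
So N* = 71.6/0.864 = 82.9, and then M* = 752 - 0.757·82.9 = 689.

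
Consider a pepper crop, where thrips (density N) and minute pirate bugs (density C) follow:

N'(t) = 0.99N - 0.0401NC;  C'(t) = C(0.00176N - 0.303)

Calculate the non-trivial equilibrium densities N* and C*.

Set dC/dt = 0 with C > 0: 0.00176N - 0.303 = 0, so N* = 0.303/0.00176 = 172.
Set dN/dt = 0 with N > 0: 0.99 - 0.0401C = 0, so C* = 0.99/0.0401 = 24.7.

N* ≈ 172, C* ≈ 24.7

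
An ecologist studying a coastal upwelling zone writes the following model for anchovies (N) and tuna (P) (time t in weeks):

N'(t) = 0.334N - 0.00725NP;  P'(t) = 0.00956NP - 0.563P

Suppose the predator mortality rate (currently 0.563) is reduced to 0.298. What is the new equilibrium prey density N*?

N* ≈ 31.2

At the interior fixed point, setting dP/dt = 0 with P > 0 fixes N* = (predator death rate)/(NP coefficient) — independent of the other coefficients.
With the change, N* = 0.298/0.00956 = 31.2; it falls from 58.9.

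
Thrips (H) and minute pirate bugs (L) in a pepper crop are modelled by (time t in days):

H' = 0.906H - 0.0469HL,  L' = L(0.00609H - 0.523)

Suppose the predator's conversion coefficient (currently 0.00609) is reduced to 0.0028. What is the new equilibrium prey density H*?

H* ≈ 187

At the interior fixed point, setting dL/dt = 0 with L > 0 fixes H* = (predator death rate)/(HL coefficient) — independent of the other coefficients.
With the change, H* = 0.523/0.0028 = 187; it rises from 85.9.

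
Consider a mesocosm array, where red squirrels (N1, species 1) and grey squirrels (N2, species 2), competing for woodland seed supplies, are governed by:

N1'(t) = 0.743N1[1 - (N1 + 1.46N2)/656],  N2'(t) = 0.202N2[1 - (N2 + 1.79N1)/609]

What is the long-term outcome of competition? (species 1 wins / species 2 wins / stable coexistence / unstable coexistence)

unstable coexistence (outcome depends on initial conditions)

Compare the nullcline intercepts: K1/α12 = 656/1.46 = 449 < K2 = 609; K2/α21 = 609/1.79 = 340 < K1 = 656.
Since both are reversed, neither can invade when rare; the interior point is a saddle.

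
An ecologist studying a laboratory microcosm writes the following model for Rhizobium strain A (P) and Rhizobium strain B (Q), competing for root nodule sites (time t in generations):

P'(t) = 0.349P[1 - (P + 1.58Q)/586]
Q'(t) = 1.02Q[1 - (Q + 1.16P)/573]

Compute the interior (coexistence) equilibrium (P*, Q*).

P* ≈ 383, Q* ≈ 128

Setting both brackets to zero gives the nullclines P + 1.58Q = 586 and 1.16P + Q = 573.
Substituting Q = 573 - 1.16P into the first: P(1 - 1.58·1.16) = 586 - 1.58·573.
So P* = -319/-0.833 = 383, and then Q* = 573 - 1.16·383 = 128.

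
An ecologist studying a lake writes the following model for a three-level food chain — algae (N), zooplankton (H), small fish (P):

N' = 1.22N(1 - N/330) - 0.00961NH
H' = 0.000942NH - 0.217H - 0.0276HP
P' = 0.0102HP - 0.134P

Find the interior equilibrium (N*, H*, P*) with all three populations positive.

From dP/dt = 0: 0.0102H* = 0.134, so H* = 13.1.
From dN/dt = 0: 1.22(1 - N*/330) = 0.00961·13.1, giving N* = 330·(1 - 0.103) = 296.
From dH/dt = 0: 0.000942·296 - 0.217 = 0.0276P*, so P* = 0.0617/0.0276 = 2.24.

N* ≈ 296, H* ≈ 13.1, P* ≈ 2.24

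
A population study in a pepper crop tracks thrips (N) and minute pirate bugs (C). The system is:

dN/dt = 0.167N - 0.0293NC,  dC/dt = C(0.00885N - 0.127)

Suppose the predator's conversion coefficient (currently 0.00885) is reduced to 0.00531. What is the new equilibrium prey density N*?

At the interior fixed point, setting dC/dt = 0 with C > 0 fixes N* = (predator death rate)/(NC coefficient) — independent of the other coefficients.
With the change, N* = 0.127/0.00531 = 23.9; it rises from 14.4.

N* ≈ 23.9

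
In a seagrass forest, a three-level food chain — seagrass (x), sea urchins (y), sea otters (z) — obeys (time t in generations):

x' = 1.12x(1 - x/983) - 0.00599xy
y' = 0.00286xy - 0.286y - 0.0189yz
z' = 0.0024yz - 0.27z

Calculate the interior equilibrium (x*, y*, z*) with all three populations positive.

x* ≈ 392, y* ≈ 113, z* ≈ 44.1

From dz/dt = 0: 0.0024y* = 0.27, so y* = 113.
From dx/dt = 0: 1.12(1 - x*/983) = 0.00599·113, giving x* = 983·(1 - 0.602) = 392.
From dy/dt = 0: 0.00286·392 - 0.286 = 0.0189z*, so z* = 0.834/0.0189 = 44.1.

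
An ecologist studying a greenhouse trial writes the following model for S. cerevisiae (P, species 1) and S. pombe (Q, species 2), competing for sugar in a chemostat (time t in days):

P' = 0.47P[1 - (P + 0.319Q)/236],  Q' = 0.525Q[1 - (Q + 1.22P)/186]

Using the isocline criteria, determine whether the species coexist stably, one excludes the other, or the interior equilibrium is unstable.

species 1 excludes species 2

Compare the nullcline intercepts: K1/α12 = 236/0.319 = 740 > K2 = 186; K2/α21 = 186/1.22 = 152 < K1 = 236.
Since the inequalities point opposite ways, species 1 can invade but species 2 cannot.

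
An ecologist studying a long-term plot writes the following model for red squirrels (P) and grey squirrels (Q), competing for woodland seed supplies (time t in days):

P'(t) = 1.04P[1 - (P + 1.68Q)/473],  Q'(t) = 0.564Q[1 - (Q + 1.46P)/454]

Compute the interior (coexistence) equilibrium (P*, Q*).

Setting both brackets to zero gives the nullclines P + 1.68Q = 473 and 1.46P + Q = 454.
Substituting Q = 454 - 1.46P into the first: P(1 - 1.68·1.46) = 473 - 1.68·454.
So P* = -290/-1.45 = 199, and then Q* = 454 - 1.46·199 = 163.

P* ≈ 199, Q* ≈ 163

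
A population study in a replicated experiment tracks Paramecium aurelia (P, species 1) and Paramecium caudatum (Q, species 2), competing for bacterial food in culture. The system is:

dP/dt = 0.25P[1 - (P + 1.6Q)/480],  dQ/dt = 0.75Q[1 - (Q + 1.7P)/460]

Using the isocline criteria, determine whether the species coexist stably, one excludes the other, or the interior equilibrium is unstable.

Compare the nullcline intercepts: K1/α12 = 480/1.6 = 300 < K2 = 460; K2/α21 = 460/1.7 = 271 < K1 = 480.
Since both are reversed, neither can invade when rare; the interior point is a saddle.

unstable coexistence (outcome depends on initial conditions)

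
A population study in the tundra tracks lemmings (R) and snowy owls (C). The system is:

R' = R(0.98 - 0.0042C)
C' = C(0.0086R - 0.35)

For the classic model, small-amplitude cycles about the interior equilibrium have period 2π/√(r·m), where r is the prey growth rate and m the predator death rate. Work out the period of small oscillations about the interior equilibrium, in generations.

Here r = 0.98 and m = 0.35, so r·m = 0.343.
ω = √0.343 = 0.586 per generation, hence T = 2π/ω ≈ 10.7 generations.

T ≈ 10.7 generations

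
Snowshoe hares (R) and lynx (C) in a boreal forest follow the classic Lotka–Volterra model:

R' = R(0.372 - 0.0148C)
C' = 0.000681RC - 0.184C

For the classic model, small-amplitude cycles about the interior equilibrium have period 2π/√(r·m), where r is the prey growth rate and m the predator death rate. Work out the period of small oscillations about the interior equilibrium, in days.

Here r = 0.372 and m = 0.184, so r·m = 0.0684.
ω = √0.0684 = 0.262 per day, hence T = 2π/ω ≈ 24 days.

T ≈ 24 days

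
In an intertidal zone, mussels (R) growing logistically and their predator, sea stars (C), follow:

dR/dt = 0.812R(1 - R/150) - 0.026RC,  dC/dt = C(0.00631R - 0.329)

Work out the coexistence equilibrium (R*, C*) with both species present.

R* ≈ 52.1, C* ≈ 20.4

From dC/dt = 0 with C > 0: 0.00631R* = 0.329, so R* = 52.1.
Substitute into dR/dt = 0: 0.812(1 - 52.1/150) = 0.026C*.
The bracket is 0.652, giving C* = 0.53/0.026 = 20.4.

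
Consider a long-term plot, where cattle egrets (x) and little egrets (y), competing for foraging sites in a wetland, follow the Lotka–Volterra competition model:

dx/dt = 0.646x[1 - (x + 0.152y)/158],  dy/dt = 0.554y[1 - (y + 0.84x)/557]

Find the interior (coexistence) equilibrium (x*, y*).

x* ≈ 84.1, y* ≈ 486

Setting both brackets to zero gives the nullclines x + 0.152y = 158 and 0.84x + y = 557.
Substituting y = 557 - 0.84x into the first: x(1 - 0.152·0.84) = 158 - 0.152·557.
So x* = 73.3/0.872 = 84.1, and then y* = 557 - 0.84·84.1 = 486.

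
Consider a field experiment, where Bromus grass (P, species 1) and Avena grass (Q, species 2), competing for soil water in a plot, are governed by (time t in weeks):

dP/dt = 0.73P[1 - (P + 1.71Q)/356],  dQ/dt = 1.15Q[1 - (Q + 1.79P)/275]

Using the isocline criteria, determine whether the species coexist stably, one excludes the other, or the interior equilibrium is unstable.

Compare the nullcline intercepts: K1/α12 = 356/1.71 = 208 < K2 = 275; K2/α21 = 275/1.79 = 154 < K1 = 356.
Since both are reversed, neither can invade when rare; the interior point is a saddle.

unstable coexistence (outcome depends on initial conditions)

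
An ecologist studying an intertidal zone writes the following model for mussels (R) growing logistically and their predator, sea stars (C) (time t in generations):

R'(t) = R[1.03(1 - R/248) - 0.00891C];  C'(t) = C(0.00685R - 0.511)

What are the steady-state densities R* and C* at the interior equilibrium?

From dC/dt = 0 with C > 0: 0.00685R* = 0.511, so R* = 74.6.
Substitute into dR/dt = 0: 1.03(1 - 74.6/248) = 0.00891C*.
The bracket is 0.699, giving C* = 0.72/0.00891 = 80.8.

R* ≈ 74.6, C* ≈ 80.8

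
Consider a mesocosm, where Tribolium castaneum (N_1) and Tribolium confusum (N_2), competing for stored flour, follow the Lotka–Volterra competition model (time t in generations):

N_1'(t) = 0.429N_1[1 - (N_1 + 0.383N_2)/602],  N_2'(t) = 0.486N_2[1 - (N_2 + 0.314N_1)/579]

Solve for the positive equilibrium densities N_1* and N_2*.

N_1* ≈ 432, N_2* ≈ 443

Setting both brackets to zero gives the nullclines N_1 + 0.383N_2 = 602 and 0.314N_1 + N_2 = 579.
Substituting N_2 = 579 - 0.314N_1 into the first: N_1(1 - 0.383·0.314) = 602 - 0.383·579.
So N_1* = 380/0.88 = 432, and then N_2* = 579 - 0.314·432 = 443.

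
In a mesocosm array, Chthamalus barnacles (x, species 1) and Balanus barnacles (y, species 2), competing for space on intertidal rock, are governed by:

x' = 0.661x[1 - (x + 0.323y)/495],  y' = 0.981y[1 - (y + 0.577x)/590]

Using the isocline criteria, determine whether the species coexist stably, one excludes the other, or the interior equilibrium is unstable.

stable coexistence

Compare the nullcline intercepts: K1/α12 = 495/0.323 = 1530 > K2 = 590; K2/α21 = 590/0.577 = 1020 > K1 = 495.
Since both inequalities hold, each species can invade when rare, so the interior equilibrium is stable.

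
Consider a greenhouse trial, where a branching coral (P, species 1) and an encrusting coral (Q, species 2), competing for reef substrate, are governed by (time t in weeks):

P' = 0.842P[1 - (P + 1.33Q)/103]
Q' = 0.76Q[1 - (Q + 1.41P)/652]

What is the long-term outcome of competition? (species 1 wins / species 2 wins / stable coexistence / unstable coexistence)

Compare the nullcline intercepts: K1/α12 = 103/1.33 = 77.4 < K2 = 652; K2/α21 = 652/1.41 = 462 > K1 = 103.
Since the inequalities point opposite ways, species 2 can invade but species 1 cannot.

species 2 excludes species 1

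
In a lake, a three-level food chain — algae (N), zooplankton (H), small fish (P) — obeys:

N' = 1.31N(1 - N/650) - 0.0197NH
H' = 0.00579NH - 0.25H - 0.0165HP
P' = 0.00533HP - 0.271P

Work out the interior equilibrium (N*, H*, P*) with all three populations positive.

N* ≈ 153, H* ≈ 50.8, P* ≈ 38.5

From dP/dt = 0: 0.00533H* = 0.271, so H* = 50.8.
From dN/dt = 0: 1.31(1 - N*/650) = 0.0197·50.8, giving N* = 650·(1 - 0.765) = 153.
From dH/dt = 0: 0.00579·153 - 0.25 = 0.0165P*, so P* = 0.636/0.0165 = 38.5.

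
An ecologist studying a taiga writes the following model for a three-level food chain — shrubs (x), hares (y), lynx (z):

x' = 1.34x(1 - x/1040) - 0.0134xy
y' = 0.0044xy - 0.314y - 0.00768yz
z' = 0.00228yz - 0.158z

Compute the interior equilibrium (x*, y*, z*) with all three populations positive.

x* ≈ 319, y* ≈ 69.3, z* ≈ 142

From dz/dt = 0: 0.00228y* = 0.158, so y* = 69.3.
From dx/dt = 0: 1.34(1 - x*/1040) = 0.0134·69.3, giving x* = 1040·(1 - 0.693) = 319.
From dy/dt = 0: 0.0044·319 - 0.314 = 0.00768z*, so z* = 1.09/0.00768 = 142.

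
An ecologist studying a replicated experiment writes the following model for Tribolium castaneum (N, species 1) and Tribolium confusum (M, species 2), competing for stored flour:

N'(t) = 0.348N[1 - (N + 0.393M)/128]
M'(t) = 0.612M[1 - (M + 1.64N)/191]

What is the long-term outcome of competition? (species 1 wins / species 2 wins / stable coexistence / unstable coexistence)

Compare the nullcline intercepts: K1/α12 = 128/0.393 = 326 > K2 = 191; K2/α21 = 191/1.64 = 116 < K1 = 128.
Since the inequalities point opposite ways, species 1 can invade but species 2 cannot.

species 1 excludes species 2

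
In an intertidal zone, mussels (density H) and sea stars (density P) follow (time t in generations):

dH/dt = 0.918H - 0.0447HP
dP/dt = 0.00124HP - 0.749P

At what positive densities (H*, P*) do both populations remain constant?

H* ≈ 604, P* ≈ 20.5

Set dP/dt = 0 with P > 0: 0.00124H - 0.749 = 0, so H* = 0.749/0.00124 = 604.
Set dH/dt = 0 with H > 0: 0.918 - 0.0447P = 0, so P* = 0.918/0.0447 = 20.5.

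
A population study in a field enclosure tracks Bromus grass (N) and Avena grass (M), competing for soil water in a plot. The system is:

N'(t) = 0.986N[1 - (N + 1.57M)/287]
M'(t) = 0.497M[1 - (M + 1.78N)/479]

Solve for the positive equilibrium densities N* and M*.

N* ≈ 259, M* ≈ 17.8

Setting both brackets to zero gives the nullclines N + 1.57M = 287 and 1.78N + M = 479.
Substituting M = 479 - 1.78N into the first: N(1 - 1.57·1.78) = 287 - 1.57·479.
So N* = -465/-1.79 = 259, and then M* = 479 - 1.78·259 = 17.8.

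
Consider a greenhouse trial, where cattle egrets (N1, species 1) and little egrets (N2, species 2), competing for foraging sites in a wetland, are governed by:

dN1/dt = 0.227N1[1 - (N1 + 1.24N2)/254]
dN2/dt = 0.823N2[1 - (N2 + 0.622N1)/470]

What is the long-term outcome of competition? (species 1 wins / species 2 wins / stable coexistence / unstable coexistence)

species 2 excludes species 1

Compare the nullcline intercepts: K1/α12 = 254/1.24 = 205 < K2 = 470; K2/α21 = 470/0.622 = 756 > K1 = 254.
Since the inequalities point opposite ways, species 2 can invade but species 1 cannot.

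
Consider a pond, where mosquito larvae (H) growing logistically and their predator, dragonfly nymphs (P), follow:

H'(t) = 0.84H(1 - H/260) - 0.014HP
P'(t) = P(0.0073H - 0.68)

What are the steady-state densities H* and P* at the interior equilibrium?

From dP/dt = 0 with P > 0: 0.0073H* = 0.68, so H* = 93.2.
Substitute into dH/dt = 0: 0.84(1 - 93.2/260) = 0.014P*.
The bracket is 0.642, giving P* = 0.539/0.014 = 38.5.

H* ≈ 93.2, P* ≈ 38.5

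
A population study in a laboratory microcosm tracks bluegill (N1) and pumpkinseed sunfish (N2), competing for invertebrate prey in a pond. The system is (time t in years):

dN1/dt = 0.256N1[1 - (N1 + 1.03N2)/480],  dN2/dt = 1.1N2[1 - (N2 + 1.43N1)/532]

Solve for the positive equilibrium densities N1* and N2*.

N1* ≈ 144, N2* ≈ 326

Setting both brackets to zero gives the nullclines N1 + 1.03N2 = 480 and 1.43N1 + N2 = 532.
Substituting N2 = 532 - 1.43N1 into the first: N1(1 - 1.03·1.43) = 480 - 1.03·532.
So N1* = -68/-0.473 = 144, and then N2* = 532 - 1.43·144 = 326.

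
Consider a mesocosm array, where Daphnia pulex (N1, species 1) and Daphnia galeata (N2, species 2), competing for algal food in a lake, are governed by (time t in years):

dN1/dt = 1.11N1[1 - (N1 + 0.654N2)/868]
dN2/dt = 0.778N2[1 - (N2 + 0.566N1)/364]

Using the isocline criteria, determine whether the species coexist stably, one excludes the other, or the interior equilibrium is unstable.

Compare the nullcline intercepts: K1/α12 = 868/0.654 = 1330 > K2 = 364; K2/α21 = 364/0.566 = 643 < K1 = 868.
Since the inequalities point opposite ways, species 1 can invade but species 2 cannot.

species 1 excludes species 2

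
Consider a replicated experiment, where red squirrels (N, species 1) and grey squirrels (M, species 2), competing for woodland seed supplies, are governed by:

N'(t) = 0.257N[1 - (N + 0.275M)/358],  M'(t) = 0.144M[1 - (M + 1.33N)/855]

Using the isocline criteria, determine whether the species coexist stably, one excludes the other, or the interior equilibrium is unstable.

stable coexistence

Compare the nullcline intercepts: K1/α12 = 358/0.275 = 1300 > K2 = 855; K2/α21 = 855/1.33 = 643 > K1 = 358.
Since both inequalities hold, each species can invade when rare, so the interior equilibrium is stable.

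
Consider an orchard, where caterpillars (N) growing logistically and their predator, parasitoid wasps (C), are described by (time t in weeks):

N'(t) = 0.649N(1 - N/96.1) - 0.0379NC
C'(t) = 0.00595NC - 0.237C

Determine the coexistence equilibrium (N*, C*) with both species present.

From dC/dt = 0 with C > 0: 0.00595N* = 0.237, so N* = 39.8.
Substitute into dN/dt = 0: 0.649(1 - 39.8/96.1) = 0.0379C*.
The bracket is 0.586, giving C* = 0.38/0.0379 = 10.

N* ≈ 39.8, C* ≈ 10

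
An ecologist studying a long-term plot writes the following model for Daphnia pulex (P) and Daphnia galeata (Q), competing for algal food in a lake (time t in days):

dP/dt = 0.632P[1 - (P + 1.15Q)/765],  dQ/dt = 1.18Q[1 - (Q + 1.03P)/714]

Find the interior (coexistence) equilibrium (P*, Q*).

P* ≈ 304, Q* ≈ 401

Setting both brackets to zero gives the nullclines P + 1.15Q = 765 and 1.03P + Q = 714.
Substituting Q = 714 - 1.03P into the first: P(1 - 1.15·1.03) = 765 - 1.15·714.
So P* = -56.1/-0.184 = 304, and then Q* = 714 - 1.03·304 = 401.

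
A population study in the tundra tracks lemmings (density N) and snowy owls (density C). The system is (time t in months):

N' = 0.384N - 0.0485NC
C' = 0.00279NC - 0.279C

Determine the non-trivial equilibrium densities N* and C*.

Set dC/dt = 0 with C > 0: 0.00279N - 0.279 = 0, so N* = 0.279/0.00279 = 100.
Set dN/dt = 0 with N > 0: 0.384 - 0.0485C = 0, so C* = 0.384/0.0485 = 7.92.

N* ≈ 100, C* ≈ 7.92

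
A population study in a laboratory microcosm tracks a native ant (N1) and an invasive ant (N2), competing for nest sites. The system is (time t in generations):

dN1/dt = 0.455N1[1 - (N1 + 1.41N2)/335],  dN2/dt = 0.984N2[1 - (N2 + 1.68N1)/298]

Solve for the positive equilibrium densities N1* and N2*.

N1* ≈ 62.2, N2* ≈ 193

Setting both brackets to zero gives the nullclines N1 + 1.41N2 = 335 and 1.68N1 + N2 = 298.
Substituting N2 = 298 - 1.68N1 into the first: N1(1 - 1.41·1.68) = 335 - 1.41·298.
So N1* = -85.2/-1.37 = 62.2, and then N2* = 298 - 1.68·62.2 = 193.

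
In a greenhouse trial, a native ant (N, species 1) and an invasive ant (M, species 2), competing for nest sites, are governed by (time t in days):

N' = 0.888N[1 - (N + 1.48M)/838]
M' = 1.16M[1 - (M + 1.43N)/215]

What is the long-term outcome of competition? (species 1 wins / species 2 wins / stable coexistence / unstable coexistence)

Compare the nullcline intercepts: K1/α12 = 838/1.48 = 566 > K2 = 215; K2/α21 = 215/1.43 = 150 < K1 = 838.
Since the inequalities point opposite ways, species 1 can invade but species 2 cannot.

species 1 excludes species 2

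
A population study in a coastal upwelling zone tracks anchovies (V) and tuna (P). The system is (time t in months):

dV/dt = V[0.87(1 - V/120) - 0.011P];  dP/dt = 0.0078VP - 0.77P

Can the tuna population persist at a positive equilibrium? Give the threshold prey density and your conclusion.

Threshold V = 98.7; K > 98.7, so yes, the predator persists.

The predator equation gives dP/dt > 0 only when V > 0.77/0.0078 = 98.7.
Without the predator, V → K = 120. Since 120 > 98.7, the predator can invade and persist.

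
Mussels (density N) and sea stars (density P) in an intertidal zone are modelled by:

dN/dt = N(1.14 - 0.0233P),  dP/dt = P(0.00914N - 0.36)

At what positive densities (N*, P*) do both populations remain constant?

N* ≈ 39.4, P* ≈ 48.9

Set dP/dt = 0 with P > 0: 0.00914N - 0.36 = 0, so N* = 0.36/0.00914 = 39.4.
Set dN/dt = 0 with N > 0: 1.14 - 0.0233P = 0, so P* = 1.14/0.0233 = 48.9.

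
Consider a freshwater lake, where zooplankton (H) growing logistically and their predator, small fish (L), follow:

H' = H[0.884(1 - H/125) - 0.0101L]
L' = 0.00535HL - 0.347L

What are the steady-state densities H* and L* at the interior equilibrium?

H* ≈ 64.9, L* ≈ 42.1

From dL/dt = 0 with L > 0: 0.00535H* = 0.347, so H* = 64.9.
Substitute into dH/dt = 0: 0.884(1 - 64.9/125) = 0.0101L*.
The bracket is 0.481, giving L* = 0.425/0.0101 = 42.1.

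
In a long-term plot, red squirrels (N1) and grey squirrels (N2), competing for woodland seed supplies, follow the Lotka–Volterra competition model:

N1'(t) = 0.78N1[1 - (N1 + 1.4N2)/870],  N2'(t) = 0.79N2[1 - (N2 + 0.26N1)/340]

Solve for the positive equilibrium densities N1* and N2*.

N1* ≈ 619, N2* ≈ 179

Setting both brackets to zero gives the nullclines N1 + 1.4N2 = 870 and 0.26N1 + N2 = 340.
Substituting N2 = 340 - 0.26N1 into the first: N1(1 - 1.4·0.26) = 870 - 1.4·340.
So N1* = 394/0.636 = 619, and then N2* = 340 - 0.26·619 = 179.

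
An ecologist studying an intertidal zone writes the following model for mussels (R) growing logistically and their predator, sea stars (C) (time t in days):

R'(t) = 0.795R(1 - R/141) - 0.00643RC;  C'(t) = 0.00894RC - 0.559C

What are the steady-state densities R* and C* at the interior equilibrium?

R* ≈ 62.5, C* ≈ 68.8

From dC/dt = 0 with C > 0: 0.00894R* = 0.559, so R* = 62.5.
Substitute into dR/dt = 0: 0.795(1 - 62.5/141) = 0.00643C*.
The bracket is 0.557, giving C* = 0.442/0.00643 = 68.8.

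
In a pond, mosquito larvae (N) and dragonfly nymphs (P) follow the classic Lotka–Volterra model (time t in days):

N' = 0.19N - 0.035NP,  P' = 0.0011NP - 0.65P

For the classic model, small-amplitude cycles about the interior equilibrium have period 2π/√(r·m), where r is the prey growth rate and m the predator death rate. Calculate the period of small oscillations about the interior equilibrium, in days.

T ≈ 17.9 days

Here r = 0.19 and m = 0.65, so r·m = 0.124.
ω = √0.124 = 0.351 per day, hence T = 2π/ω ≈ 17.9 days.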